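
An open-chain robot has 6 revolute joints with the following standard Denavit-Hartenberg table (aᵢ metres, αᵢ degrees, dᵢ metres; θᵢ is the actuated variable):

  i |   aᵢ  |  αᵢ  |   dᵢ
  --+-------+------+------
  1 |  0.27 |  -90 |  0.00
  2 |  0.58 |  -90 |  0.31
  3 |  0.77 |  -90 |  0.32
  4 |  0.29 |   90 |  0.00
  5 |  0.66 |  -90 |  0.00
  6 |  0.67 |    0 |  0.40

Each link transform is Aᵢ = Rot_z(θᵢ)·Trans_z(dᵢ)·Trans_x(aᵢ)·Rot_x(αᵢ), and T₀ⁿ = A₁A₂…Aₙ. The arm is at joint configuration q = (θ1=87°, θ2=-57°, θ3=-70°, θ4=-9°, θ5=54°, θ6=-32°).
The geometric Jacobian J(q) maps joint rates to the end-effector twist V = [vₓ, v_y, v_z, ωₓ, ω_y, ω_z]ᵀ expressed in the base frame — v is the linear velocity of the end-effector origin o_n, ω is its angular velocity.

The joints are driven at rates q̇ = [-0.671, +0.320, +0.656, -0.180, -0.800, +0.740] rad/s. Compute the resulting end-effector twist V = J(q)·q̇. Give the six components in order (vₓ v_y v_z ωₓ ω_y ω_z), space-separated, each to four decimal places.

o_n = [-1.0870, 2.1871, 1.4308]
J₁: ẑ×o_n = [-2.1871, -1.0870, 0.0000], ω = ẑ
J2: z=[-0.9986, 0.0523, 0.0000] o=[0.0141, 0.2696, 0.0000] → [0.0749, 1.4289, -1.8573, -0.9986, 0.0523, 0.0000]
J3: z=[0.0439, 0.8375, -0.5446] o=[-0.2789, 0.6013, 0.4864] → [1.6546, 0.3987, 0.7464, 0.0439, 0.8375, -0.5446]
J4: z=[0.3683, 0.4932, 0.7881] o=[-0.9799, 1.0504, 0.5330] → [-0.4531, -0.4151, 0.4715, 0.3683, 0.4932, 0.7881]
J5: z=[0.1886, 0.7904, -0.5828] o=[-1.2439, 1.1558, 0.5905] → [1.2653, -0.2500, 0.0705, 0.1886, 0.7904, -0.5828]
J6: z=[0.9530, -0.0040, 0.3030] o=[-1.4004, 1.5601, 1.0881] → [-0.1914, -0.2316, 0.5989, 0.9530, -0.0040, 0.3030]
V = J·q̇ = [1.5047, 1.5514, 0.1972, 0.1972, -0.1579, -0.4797]

1.5047 1.5514 0.1972 0.1972 -0.1579 -0.4797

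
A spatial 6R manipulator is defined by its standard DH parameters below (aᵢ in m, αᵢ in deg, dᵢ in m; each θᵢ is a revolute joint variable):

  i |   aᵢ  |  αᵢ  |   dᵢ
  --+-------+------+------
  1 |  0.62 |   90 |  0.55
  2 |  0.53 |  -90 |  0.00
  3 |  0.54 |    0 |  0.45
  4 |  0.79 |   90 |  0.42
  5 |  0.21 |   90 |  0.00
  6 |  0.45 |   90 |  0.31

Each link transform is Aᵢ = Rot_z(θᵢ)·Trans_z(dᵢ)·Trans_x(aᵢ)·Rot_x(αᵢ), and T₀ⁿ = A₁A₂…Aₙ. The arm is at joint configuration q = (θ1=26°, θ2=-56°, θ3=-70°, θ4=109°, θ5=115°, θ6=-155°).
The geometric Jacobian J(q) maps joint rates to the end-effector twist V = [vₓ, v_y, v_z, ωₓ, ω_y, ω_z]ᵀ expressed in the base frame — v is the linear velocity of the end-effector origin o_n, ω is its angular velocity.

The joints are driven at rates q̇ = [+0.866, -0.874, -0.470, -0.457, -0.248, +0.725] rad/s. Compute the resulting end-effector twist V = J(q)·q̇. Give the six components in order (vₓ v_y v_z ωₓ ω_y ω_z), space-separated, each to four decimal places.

o_n = [1.7587, 1.2660, -0.2277]
J₁: ẑ×o_n = [-1.2660, 1.7587, 0.0000], ω = ẑ
J2: z=[0.4384, -0.8988, 0.0000] o=[0.5573, 0.2718, 0.5500] → [0.6990, 0.3409, 1.5157, 0.4384, -0.8988, 0.0000]
J3: z=[0.7451, 0.3634, 0.5592] o=[0.8236, 0.4017, 0.1106] → [-0.6063, 0.7749, 0.3042, 0.7451, 0.3634, 0.5592]
J4: z=[0.7451, 0.3634, 0.5592] o=[1.4742, 0.1544, 0.2091] → [-0.7803, 0.4845, 0.7249, 0.7451, 0.3634, 0.5592]
J5: z=[0.6570, -0.5442, -0.5217] o=[1.8778, 0.9044, -0.0650] → [0.2772, 0.1690, 0.1727, 0.6570, -0.5442, -0.5217]
J6: z=[0.4189, 0.8389, -0.3476] o=[2.0094, 0.9065, 0.0986] → [-0.1487, 0.2238, 0.3609, 0.4189, 0.8389, -0.3476]
V = J·q̇ = [-1.2423, 0.7598, -1.5801, -0.9331, 1.1918, 0.2250]

-1.2423 0.7598 -1.5801 -0.9331 1.1918 0.2250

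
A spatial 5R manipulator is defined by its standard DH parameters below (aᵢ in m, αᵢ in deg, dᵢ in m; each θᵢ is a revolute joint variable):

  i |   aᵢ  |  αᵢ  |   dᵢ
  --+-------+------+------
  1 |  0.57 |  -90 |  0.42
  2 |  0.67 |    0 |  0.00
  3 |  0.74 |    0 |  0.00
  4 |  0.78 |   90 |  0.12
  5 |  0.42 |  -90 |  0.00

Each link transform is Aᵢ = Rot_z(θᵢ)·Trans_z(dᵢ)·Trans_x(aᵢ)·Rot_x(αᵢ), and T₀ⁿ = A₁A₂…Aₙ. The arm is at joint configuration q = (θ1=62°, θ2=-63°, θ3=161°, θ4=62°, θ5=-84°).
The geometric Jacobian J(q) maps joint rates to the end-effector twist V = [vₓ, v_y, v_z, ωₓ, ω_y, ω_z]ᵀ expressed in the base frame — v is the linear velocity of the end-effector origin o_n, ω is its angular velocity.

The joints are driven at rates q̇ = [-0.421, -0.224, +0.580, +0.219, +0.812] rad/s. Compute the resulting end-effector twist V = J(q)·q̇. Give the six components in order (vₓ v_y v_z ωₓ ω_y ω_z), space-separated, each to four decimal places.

-0.5024 -0.8662 0.4340 -0.3773 0.5152 -1.1840

o_n = [0.2614, -0.1424, 0.0024]
J₁: ẑ×o_n = [0.1424, 0.2614, -0.0000], ω = ẑ
J2: z=[-0.8829, 0.4695, 0.0000] o=[0.2676, 0.5033, 0.4200] → [-0.1961, -0.3687, 0.5730, -0.8829, 0.4695, 0.0000]
J3: z=[-0.8829, 0.4695, 0.0000] o=[0.4104, 0.7718, 1.0170] → [-0.4763, -0.8958, 0.8772, -0.8829, 0.4695, 0.0000]
J4: z=[-0.8829, 0.4695, 0.0000] o=[0.3620, 0.6809, 0.2842] → [-0.1323, -0.2488, 0.7742, -0.8829, 0.4695, 0.0000]
J5: z=[0.1606, 0.3020, -0.9397] o=[-0.0880, 0.0901, 0.0174] → [-0.2230, -0.3260, -0.1429, 0.1606, 0.3020, -0.9397]
V = J·q̇ = [-0.5024, -0.8662, 0.4340, -0.3773, 0.5152, -1.1840]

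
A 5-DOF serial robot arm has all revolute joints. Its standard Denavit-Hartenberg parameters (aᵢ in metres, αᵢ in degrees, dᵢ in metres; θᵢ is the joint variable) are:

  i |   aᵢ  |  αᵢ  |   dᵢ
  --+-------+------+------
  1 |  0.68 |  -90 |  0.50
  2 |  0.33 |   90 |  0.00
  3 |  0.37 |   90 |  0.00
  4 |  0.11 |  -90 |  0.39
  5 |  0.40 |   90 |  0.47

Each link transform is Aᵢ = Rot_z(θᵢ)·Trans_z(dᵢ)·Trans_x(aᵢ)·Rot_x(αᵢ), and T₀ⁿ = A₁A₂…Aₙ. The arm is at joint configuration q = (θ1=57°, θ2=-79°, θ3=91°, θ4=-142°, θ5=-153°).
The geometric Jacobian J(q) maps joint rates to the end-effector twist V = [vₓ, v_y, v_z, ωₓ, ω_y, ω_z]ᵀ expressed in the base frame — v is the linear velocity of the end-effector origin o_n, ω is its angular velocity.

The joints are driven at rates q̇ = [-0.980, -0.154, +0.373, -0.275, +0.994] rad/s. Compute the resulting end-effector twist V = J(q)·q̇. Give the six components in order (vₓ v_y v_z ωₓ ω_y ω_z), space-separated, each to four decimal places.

o_n = [-0.1447, 1.3624, 1.3286]
J₁: ẑ×o_n = [-1.3624, -0.1447, 0.0000], ω = ẑ
J2: z=[-0.8387, 0.5446, 0.0000] o=[0.3704, 0.5703, 0.5000] → [0.4513, 0.6949, -0.3838, -0.8387, 0.5446, 0.0000]
J3: z=[-0.5346, -0.8233, 0.1908] o=[0.4046, 0.6231, 0.8239] → [-0.5565, 0.1650, -0.8475, -0.5346, -0.8233, 0.1908]
J4: z=[0.0893, 0.1695, 0.9815] o=[0.0937, 0.8236, 0.8176] → [-0.4423, -0.2796, 0.0885, 0.0893, 0.1695, 0.9815]
J5: z=[-0.0961, 0.9823, -0.1609] o=[0.2376, 0.8985, 1.1889] → [0.2118, 0.0749, 0.3309, -0.0961, 0.9823, -0.1609]
V = J·q̇ = [1.3903, 0.2477, 0.0476, -0.1903, 0.5388, -1.3387]

1.3903 0.2477 0.0476 -0.1903 0.5388 -1.3387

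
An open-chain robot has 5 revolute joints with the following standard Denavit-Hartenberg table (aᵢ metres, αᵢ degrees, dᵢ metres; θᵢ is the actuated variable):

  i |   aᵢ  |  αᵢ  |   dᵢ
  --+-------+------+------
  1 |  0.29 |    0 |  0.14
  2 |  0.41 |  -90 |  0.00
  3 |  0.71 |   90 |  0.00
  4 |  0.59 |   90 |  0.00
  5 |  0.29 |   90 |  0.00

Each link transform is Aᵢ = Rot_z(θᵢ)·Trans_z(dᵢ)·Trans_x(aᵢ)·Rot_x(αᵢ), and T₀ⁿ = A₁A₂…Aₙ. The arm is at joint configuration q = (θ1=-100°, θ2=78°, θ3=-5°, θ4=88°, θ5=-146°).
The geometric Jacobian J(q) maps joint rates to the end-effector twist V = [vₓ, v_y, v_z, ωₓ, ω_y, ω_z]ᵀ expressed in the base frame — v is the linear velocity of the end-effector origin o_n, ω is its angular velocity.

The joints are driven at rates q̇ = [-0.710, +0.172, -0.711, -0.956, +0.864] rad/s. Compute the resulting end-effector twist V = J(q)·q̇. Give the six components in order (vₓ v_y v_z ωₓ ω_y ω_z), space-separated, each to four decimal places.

o_n = [1.1408, -0.3901, 0.0414]
J₁: ẑ×o_n = [0.3901, 1.1408, -0.0000], ω = ẑ
J2: z=[0.0000, 0.0000, 1.0000] o=[-0.0504, -0.2856, 0.1400] → [0.1045, 1.1912, -0.0000, 0.0000, 0.0000, 1.0000]
J3: z=[0.3746, 0.9272, 0.0000] o=[0.3298, -0.4392, 0.1400] → [-0.0914, 0.0369, -0.7336, 0.3746, 0.9272, 0.0000]
J4: z=[-0.0808, 0.0326, 0.9962] o=[0.9856, -0.7041, 0.2019] → [-0.3181, 0.1417, -0.0304, -0.0808, 0.0326, 0.9962]
J5: z=[0.9100, -0.4053, 0.0871] o=[1.2255, -0.1651, 0.2037] → [0.0854, 0.1403, -0.2390, 0.9100, -0.4053, 0.0871]
V = J·q̇ = [0.1839, -0.6456, 0.3442, 0.5972, -1.0406, -1.4151]

0.1839 -0.6456 0.3442 0.5972 -1.0406 -1.4151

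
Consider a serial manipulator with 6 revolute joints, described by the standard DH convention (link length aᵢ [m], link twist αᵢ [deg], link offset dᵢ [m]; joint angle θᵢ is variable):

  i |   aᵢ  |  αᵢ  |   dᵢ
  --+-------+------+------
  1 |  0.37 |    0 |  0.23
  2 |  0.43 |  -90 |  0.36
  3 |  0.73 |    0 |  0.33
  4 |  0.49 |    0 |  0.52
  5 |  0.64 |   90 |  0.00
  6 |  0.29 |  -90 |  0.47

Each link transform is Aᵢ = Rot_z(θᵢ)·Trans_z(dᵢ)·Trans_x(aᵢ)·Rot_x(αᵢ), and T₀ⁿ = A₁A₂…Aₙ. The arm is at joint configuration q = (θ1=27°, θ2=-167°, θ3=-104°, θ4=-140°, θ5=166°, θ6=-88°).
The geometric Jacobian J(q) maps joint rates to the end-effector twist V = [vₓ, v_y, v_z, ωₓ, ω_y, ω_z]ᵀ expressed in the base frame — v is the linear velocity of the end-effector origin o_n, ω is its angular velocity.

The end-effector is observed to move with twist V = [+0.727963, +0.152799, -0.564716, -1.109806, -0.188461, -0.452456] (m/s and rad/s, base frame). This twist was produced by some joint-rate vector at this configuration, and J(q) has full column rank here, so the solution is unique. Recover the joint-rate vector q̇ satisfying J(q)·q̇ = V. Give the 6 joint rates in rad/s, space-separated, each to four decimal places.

-0.8060 0.5600 -0.5470 0.5380 -0.5600 -0.9930

o_n = [0.9088, -0.0773, 1.5915]
J₁: ẑ×o_n = [0.0773, 0.9088, -0.0000], ω = ẑ
J2: z=[0.0000, 0.0000, 1.0000] o=[0.3297, 0.1680, 0.2300] → [0.2453, 0.5791, -0.0000, 0.0000, 0.0000, 1.0000]
J3: z=[0.6428, -0.7660, 0.0000] o=[0.0003, -0.1084, 0.5900] → [-0.7672, -0.6438, 0.7160, 0.6428, -0.7660, 0.0000]
J4: z=[0.6428, -0.7660, 0.0000] o=[0.3477, -0.2477, 1.2983] → [-0.2246, -0.1885, 0.5394, 0.6428, -0.7660, 0.0000]
J5: z=[0.6428, -0.7660, 0.0000] o=[0.8465, -0.5080, 0.8579] → [-0.5620, -0.4716, 0.3246, 0.6428, -0.7660, 0.0000]
J6: z=[0.7493, 0.6287, 0.2079] o=[0.7445, -0.5935, 1.4839] → [-0.0397, -0.0465, 0.2835, 0.7493, 0.6287, 0.2079]
q̇ = J⁺·V = [-0.8060, 0.5600, -0.5470, 0.5380, -0.5600, -0.9930]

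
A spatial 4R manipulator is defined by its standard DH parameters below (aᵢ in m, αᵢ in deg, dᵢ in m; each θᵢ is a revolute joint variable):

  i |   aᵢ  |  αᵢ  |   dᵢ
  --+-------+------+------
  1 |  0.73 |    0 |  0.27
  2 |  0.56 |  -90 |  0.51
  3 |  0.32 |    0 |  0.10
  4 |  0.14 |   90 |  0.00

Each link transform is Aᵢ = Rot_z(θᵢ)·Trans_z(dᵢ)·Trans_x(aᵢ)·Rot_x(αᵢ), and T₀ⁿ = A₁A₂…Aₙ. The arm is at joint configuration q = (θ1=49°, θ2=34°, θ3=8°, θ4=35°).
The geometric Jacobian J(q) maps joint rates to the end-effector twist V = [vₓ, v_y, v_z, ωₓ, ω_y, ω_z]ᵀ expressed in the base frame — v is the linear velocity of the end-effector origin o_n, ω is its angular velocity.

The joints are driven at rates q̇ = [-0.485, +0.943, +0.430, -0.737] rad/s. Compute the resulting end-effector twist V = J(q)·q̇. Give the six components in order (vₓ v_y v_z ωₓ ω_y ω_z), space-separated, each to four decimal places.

o_n = [0.4990, 1.5351, 0.6400]
J₁: ẑ×o_n = [-1.5351, 0.4990, 0.0000], ω = ẑ
J2: z=[0.0000, 0.0000, 1.0000] o=[0.4789, 0.5509, 0.2700] → [-0.9842, 0.0201, 0.0000, 0.0000, 0.0000, 1.0000]
J3: z=[-0.9925, 0.1219, 0.0000] o=[0.5472, 1.1068, 0.7800] → [-0.0171, -0.1390, -0.4193, -0.9925, 0.1219, 0.0000]
J4: z=[-0.9925, 0.1219, 0.0000] o=[0.4865, 1.4335, 0.7355] → [-0.0116, -0.0948, -0.1024, -0.9925, 0.1219, 0.0000]
V = J·q̇ = [-0.1823, -0.2130, -0.1048, 0.3047, -0.0374, 0.4580]

-0.1823 -0.2130 -0.1048 0.3047 -0.0374 0.4580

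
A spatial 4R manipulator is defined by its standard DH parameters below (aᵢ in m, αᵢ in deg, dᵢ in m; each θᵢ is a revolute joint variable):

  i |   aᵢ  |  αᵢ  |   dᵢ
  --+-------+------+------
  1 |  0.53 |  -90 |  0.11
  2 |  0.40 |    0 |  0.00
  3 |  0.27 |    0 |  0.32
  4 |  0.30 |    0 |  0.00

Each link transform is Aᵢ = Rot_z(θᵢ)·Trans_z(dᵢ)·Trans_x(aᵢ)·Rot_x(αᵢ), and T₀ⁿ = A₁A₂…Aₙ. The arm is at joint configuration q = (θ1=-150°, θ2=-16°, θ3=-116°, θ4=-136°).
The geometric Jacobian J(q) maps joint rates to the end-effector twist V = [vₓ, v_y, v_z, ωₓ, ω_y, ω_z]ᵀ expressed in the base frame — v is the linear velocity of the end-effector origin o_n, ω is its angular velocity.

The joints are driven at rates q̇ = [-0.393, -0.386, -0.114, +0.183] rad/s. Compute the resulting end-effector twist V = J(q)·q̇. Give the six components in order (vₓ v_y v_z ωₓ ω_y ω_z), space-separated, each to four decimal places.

o_n = [-0.4665, -0.6388, 0.1211]
J₁: ẑ×o_n = [0.6388, -0.4665, 0.0000], ω = ẑ
J2: z=[0.5000, -0.8660, 0.0000] o=[-0.4590, -0.2650, 0.1100] → [-0.0096, -0.0055, -0.1934, 0.5000, -0.8660, 0.0000]
J3: z=[0.5000, -0.8660, 0.0000] o=[-0.7920, -0.4573, 0.2203] → [0.0859, 0.0496, 0.1911, 0.5000, -0.8660, 0.0000]
J4: z=[0.5000, -0.8660, 0.0000] o=[-0.4755, -0.6440, 0.4209] → [0.2596, 0.1499, 0.0105, 0.5000, -0.8660, 0.0000]
V = J·q̇ = [-0.2096, 0.2072, 0.0548, -0.1585, 0.2745, -0.3930]

-0.2096 0.2072 0.0548 -0.1585 0.2745 -0.3930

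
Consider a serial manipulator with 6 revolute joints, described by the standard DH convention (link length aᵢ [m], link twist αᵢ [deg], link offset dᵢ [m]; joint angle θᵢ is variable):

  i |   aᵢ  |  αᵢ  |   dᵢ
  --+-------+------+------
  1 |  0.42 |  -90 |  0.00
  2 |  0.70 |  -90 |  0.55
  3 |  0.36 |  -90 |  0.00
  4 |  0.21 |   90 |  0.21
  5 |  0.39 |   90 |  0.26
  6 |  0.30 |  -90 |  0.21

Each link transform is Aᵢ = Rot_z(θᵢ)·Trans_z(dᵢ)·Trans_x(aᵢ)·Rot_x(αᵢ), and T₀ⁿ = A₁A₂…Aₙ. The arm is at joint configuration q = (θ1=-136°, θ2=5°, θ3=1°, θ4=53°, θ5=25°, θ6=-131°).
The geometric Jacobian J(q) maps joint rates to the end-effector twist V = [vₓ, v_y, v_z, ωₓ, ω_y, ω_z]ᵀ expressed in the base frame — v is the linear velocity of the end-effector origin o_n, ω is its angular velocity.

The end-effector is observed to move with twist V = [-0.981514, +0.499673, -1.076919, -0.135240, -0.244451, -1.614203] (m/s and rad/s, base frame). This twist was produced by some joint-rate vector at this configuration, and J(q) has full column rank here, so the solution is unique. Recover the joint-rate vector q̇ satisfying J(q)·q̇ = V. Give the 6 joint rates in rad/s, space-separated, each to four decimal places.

-0.3060 0.5830 0.5430 -0.2660 0.7540 -0.8390

o_n = [-1.0029, -1.5759, 0.2374]
J₁: ẑ×o_n = [1.5759, -1.0029, 0.0000], ω = ẑ
J2: z=[0.6947, -0.7193, 0.0000] o=[-0.3021, -0.2918, 0.0000] → [-0.1708, -0.1649, -1.3961, 0.6947, -0.7193, 0.0000]
J3: z=[0.0627, 0.0605, -0.9962] o=[-0.4217, -1.1718, -0.0610] → [-0.3845, 0.5603, 0.0099, 0.0627, 0.0605, -0.9962]
J4: z=[-0.6820, 0.7313, 0.0015] o=[-0.6840, -1.4164, -0.0924] → [0.2414, 0.2245, 0.3420, -0.6820, 0.7313, 0.0015]
J5: z=[-0.5442, -0.5061, -0.6691] o=[-0.9298, -1.3588, 0.0640] → [-0.2330, 0.1433, 0.0812, -0.5442, -0.5061, -0.6691]
J6: z=[0.4117, -0.8560, 0.3127] o=[-1.3564, -1.5315, 0.1530] → [-0.0584, 0.0758, 0.2843, 0.4117, -0.8560, 0.3127]
q̇ = J⁺·V = [-0.3060, 0.5830, 0.5430, -0.2660, 0.7540, -0.8390]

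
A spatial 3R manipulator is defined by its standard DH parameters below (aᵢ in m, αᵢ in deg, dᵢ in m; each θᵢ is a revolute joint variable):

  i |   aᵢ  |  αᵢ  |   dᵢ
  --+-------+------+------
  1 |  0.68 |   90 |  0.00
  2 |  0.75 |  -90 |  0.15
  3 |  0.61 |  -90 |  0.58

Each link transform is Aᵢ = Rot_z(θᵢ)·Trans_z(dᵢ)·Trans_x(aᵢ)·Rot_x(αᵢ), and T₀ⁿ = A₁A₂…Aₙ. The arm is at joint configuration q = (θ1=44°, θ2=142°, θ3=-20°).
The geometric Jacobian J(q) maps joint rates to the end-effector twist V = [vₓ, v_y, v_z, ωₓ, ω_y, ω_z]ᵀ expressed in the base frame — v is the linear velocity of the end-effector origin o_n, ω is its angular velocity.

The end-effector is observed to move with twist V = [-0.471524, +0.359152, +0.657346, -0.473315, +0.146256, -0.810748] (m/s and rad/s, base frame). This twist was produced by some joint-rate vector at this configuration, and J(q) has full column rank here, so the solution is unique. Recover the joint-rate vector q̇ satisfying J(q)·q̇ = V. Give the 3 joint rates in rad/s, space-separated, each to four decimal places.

-0.5050 -0.4340 0.3880

o_n = [-0.2686, -0.7580, 0.3576]
J₁: ẑ×o_n = [0.7580, -0.2686, 0.0000], ω = ẑ
J2: z=[0.6947, -0.7193, 0.0000] o=[0.4892, 0.4724, 0.0000] → [-0.2572, -0.2484, -1.3998, 0.6947, -0.7193, 0.0000]
J3: z=[-0.4429, -0.4277, -0.7880] o=[0.1682, -0.0461, 0.4617] → [-0.5164, 0.2981, 0.1284, -0.4429, -0.4277, -0.7880]
q̇ = J⁺·V = [-0.5050, -0.4340, 0.3880]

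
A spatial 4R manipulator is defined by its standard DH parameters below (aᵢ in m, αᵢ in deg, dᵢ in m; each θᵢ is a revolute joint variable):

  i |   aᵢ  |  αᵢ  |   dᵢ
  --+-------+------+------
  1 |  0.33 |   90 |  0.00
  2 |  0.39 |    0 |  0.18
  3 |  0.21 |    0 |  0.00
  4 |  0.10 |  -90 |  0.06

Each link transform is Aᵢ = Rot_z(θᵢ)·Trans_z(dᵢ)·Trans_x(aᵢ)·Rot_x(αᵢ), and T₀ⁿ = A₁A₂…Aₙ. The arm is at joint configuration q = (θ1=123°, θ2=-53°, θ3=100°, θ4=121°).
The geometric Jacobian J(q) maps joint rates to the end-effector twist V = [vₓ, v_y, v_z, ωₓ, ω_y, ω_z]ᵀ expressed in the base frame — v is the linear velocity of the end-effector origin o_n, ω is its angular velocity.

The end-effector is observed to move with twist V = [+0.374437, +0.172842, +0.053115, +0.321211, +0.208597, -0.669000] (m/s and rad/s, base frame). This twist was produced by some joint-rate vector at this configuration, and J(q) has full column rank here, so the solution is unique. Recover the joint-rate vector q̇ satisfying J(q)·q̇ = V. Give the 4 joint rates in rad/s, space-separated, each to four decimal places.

o_n = [-0.1310, 0.6424, -0.1371]
J₁: ẑ×o_n = [-0.6424, -0.1310, 0.0000], ω = ẑ
J2: z=[0.8387, 0.5446, 0.0000] o=[-0.1797, 0.2768, 0.0000] → [-0.0747, 0.1150, 0.2801, 0.8387, 0.5446, 0.0000]
J3: z=[0.8387, 0.5446, 0.0000] o=[-0.1566, 0.5716, -0.3115] → [0.0950, -0.1462, 0.0454, 0.8387, 0.5446, 0.0000]
J4: z=[0.8387, 0.5446, 0.0000] o=[-0.2346, 0.6918, -0.1579] → [0.0113, -0.0174, -0.0978, 0.8387, 0.5446, 0.0000]
q̇ = J⁺·V = [-0.6690, 0.3670, -0.3360, 0.3520]

-0.6690 0.3670 -0.3360 0.3520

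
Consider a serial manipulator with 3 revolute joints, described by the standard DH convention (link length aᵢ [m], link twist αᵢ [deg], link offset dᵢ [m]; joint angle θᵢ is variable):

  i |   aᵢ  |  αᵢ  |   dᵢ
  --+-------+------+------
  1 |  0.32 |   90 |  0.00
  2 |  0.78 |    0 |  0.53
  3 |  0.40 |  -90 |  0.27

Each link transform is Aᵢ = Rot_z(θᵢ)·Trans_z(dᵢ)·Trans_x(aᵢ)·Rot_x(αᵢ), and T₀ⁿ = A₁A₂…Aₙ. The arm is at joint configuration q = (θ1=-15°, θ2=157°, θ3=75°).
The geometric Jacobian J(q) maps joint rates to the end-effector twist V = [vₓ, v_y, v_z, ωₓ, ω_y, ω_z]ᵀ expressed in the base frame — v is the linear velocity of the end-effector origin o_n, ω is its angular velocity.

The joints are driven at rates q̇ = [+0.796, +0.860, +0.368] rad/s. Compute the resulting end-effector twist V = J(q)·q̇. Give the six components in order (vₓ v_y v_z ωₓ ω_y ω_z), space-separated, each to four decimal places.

o_n = [-0.8294, -0.6060, -0.0104]
J₁: ẑ×o_n = [0.6060, -0.8294, 0.0000], ω = ẑ
J2: z=[-0.2588, -0.9659, 0.0000] o=[0.3091, -0.0828, 0.0000] → [0.0101, -0.0027, -0.9643, -0.2588, -0.9659, 0.0000]
J3: z=[-0.2588, -0.9659, 0.0000] o=[-0.5216, -0.4089, 0.3048] → [0.3045, -0.0816, -0.2463, -0.2588, -0.9659, 0.0000]
V = J·q̇ = [0.6031, -0.6925, -0.9199, -0.3178, -1.1862, 0.7960]

0.6031 -0.6925 -0.9199 -0.3178 -1.1862 0.7960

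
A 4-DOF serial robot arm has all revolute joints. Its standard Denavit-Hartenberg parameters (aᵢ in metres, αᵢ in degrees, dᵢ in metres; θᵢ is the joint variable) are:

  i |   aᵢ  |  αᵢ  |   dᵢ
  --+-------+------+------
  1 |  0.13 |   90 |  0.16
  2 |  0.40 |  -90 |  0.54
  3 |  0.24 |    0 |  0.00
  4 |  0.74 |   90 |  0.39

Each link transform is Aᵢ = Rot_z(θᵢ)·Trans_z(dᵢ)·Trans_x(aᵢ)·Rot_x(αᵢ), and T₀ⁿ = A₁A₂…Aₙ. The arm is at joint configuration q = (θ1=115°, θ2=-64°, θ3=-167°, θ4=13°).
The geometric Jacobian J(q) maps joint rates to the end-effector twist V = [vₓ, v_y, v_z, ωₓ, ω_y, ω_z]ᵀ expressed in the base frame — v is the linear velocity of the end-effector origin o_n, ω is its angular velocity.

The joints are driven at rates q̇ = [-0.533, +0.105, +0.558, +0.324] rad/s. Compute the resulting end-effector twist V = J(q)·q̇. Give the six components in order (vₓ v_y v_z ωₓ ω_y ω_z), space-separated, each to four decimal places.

o_n = [0.7217, 0.6254, 0.7794]
J₁: ẑ×o_n = [-0.6254, 0.7217, 0.0000], ω = ẑ
J2: z=[0.9063, 0.4226, 0.0000] o=[-0.0549, 0.1178, 0.1600] → [0.2618, -0.5614, 0.1318, 0.9063, 0.4226, 0.0000]
J3: z=[-0.3798, 0.8146, 0.4384] o=[0.3604, 0.5050, -0.1995] → [0.7446, 0.5302, -0.3401, -0.3798, 0.8146, 0.4384]
J4: z=[-0.3798, 0.8146, 0.4384] o=[0.4526, 0.4349, 0.0107] → [0.5427, 0.4100, -0.2916, -0.3798, 0.8146, 0.4384]
V = J·q̇ = [0.9522, -0.0149, -0.2704, -0.2399, 0.7628, -0.1464]

0.9522 -0.0149 -0.2704 -0.2399 0.7628 -0.1464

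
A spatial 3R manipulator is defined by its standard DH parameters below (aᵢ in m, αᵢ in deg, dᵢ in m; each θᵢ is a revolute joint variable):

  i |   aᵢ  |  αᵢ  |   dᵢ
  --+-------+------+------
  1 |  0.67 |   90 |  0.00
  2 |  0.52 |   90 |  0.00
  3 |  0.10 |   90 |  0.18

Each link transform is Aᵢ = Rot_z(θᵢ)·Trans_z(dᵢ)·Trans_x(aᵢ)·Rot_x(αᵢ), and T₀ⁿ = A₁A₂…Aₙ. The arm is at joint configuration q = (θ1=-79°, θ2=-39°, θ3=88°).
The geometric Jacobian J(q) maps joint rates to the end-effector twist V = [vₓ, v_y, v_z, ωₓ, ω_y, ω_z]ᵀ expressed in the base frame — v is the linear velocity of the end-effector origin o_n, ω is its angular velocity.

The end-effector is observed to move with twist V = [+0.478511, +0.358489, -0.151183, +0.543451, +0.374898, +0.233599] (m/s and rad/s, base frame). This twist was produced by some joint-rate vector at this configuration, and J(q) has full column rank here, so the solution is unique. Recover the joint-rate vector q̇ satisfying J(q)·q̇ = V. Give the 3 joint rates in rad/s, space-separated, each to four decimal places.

o_n = [0.0858, -0.9649, -0.4693]
J₁: ẑ×o_n = [0.9649, 0.0858, -0.0000], ω = ẑ
J2: z=[-0.9816, -0.1908, 0.0000] o=[0.1278, -0.6577, 0.0000] → [0.0896, -0.4607, 0.2936, -0.9816, -0.1908, 0.0000]
J3: z=[-0.1201, 0.6178, -0.7771] o=[0.2050, -1.0544, -0.3272] → [-0.0182, 0.0756, 0.0629, -0.1201, 0.6178, -0.7771]
q̇ = J⁺·V = [0.5600, -0.6050, 0.4200]

0.5600 -0.6050 0.4200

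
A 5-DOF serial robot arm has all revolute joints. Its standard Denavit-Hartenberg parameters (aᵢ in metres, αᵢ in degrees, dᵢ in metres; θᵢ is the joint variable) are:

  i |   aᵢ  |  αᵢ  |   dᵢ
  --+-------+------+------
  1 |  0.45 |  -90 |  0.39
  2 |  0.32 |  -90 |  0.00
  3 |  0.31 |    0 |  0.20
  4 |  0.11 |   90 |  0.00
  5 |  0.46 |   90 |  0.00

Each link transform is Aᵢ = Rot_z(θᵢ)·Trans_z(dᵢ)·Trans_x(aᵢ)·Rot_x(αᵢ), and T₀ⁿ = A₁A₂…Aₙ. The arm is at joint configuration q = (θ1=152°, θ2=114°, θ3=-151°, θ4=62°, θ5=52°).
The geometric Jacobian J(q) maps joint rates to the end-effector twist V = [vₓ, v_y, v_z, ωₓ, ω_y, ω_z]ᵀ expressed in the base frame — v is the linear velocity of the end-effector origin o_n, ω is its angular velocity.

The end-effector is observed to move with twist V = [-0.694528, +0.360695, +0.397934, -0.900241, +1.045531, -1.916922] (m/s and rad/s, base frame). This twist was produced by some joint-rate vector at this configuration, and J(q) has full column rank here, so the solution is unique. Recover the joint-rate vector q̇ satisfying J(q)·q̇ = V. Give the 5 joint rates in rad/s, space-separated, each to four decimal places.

o_n = [-0.1787, -0.5204, 0.5679]
J₁: ẑ×o_n = [0.5204, -0.1787, 0.0000], ω = ẑ
J2: z=[-0.4695, -0.8829, 0.0000] o=[-0.3973, 0.2113, 0.3900] → [-0.1571, 0.0835, 0.5365, -0.4695, -0.8829, 0.0000]
J3: z=[0.8066, -0.4289, 0.4067] o=[-0.2824, 0.1502, 0.0977] → [0.0711, -0.3371, -0.4965, 0.8066, -0.4289, 0.4067]
J4: z=[0.8066, -0.4289, 0.4067] o=[-0.2890, -0.0165, 0.4267] → [0.1444, -0.0690, -0.3592, 0.8066, -0.4289, 0.4067]
J5: z=[-0.3673, 0.1755, 0.9134] o=[-0.3400, -0.1140, 0.4250] → [0.3963, 0.1998, 0.1210, -0.3673, 0.1755, 0.9134]
q̇ = J⁺·V = [-0.7480, -0.4910, -0.9810, -0.6690, -0.5450]

-0.7480 -0.4910 -0.9810 -0.6690 -0.5450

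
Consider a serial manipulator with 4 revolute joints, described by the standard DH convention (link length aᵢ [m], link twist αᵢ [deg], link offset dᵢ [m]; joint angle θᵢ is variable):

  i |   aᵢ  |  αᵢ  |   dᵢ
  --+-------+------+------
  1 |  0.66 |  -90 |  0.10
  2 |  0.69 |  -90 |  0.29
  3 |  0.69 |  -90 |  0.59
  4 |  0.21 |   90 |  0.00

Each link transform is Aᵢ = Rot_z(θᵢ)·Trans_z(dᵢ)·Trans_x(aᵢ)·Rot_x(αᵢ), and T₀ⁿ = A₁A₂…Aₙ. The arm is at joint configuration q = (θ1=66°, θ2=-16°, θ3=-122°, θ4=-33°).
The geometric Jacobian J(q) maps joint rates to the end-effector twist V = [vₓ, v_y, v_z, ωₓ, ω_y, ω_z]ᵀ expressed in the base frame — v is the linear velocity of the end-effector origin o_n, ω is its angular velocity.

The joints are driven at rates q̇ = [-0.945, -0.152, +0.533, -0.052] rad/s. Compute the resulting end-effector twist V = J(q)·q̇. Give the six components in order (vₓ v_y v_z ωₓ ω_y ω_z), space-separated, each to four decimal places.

1.2973 1.0023 0.1632 0.2065 0.0225 -1.4695

o_n = [-0.4982, 1.3999, -0.5134]
J₁: ẑ×o_n = [-1.3999, -0.4982, 0.0000], ω = ẑ
J2: z=[-0.9135, 0.4067, 0.0000] o=[0.2684, 0.6029, 0.1000] → [-0.2495, -0.5604, -0.4162, -0.9135, 0.4067, 0.0000]
J3: z=[0.1121, 0.2518, -0.9613] o=[0.2733, 1.3268, 0.2902] → [-0.1321, 0.8317, 0.2025, 0.1121, 0.2518, -0.9613]
J4: z=[-0.1525, 0.9603, 0.2338] o=[-0.3381, 1.3923, -0.3777] → [-0.1321, -0.0581, 0.1526, -0.1525, 0.9603, 0.2338]
V = J·q̇ = [1.2973, 1.0023, 0.1632, 0.2065, 0.0225, -1.4695]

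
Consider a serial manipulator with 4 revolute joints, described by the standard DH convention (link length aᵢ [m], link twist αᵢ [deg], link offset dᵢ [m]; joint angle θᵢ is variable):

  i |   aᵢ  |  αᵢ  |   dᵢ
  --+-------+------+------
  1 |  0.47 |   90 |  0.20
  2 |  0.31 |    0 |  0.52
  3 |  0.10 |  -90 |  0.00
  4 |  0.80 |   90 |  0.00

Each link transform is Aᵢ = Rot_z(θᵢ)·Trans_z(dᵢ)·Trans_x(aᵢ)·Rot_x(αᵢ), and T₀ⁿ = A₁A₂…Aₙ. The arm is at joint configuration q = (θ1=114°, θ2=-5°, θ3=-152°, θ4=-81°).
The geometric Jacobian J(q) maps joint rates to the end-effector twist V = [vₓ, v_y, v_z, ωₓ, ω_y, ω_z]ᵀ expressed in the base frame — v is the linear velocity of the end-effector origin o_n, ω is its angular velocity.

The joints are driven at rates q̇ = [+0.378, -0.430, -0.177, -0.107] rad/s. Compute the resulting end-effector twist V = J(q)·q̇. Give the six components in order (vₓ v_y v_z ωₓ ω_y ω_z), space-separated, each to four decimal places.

-0.3918 0.3817 0.0260 -0.5375 -0.2851 0.4765

o_n = [0.9644, 1.0550, 0.0850]
J₁: ẑ×o_n = [-1.0550, 0.9644, 0.0000], ω = ẑ
J2: z=[0.9135, 0.4067, 0.0000] o=[-0.1912, 0.4294, 0.2000] → [-0.0468, 0.1050, 0.1016, 0.9135, 0.4067, 0.0000]
J3: z=[0.9135, 0.4067, 0.0000] o=[0.1583, 0.9230, 0.1730] → [-0.0358, 0.0804, -0.2072, 0.9135, 0.4067, 0.0000]
J4: z=[-0.1589, 0.3570, -0.9205] o=[0.1957, 0.8389, 0.1339] → [0.1815, -0.7154, -0.3087, -0.1589, 0.3570, -0.9205]
V = J·q̇ = [-0.3918, 0.3817, 0.0260, -0.5375, -0.2851, 0.4765]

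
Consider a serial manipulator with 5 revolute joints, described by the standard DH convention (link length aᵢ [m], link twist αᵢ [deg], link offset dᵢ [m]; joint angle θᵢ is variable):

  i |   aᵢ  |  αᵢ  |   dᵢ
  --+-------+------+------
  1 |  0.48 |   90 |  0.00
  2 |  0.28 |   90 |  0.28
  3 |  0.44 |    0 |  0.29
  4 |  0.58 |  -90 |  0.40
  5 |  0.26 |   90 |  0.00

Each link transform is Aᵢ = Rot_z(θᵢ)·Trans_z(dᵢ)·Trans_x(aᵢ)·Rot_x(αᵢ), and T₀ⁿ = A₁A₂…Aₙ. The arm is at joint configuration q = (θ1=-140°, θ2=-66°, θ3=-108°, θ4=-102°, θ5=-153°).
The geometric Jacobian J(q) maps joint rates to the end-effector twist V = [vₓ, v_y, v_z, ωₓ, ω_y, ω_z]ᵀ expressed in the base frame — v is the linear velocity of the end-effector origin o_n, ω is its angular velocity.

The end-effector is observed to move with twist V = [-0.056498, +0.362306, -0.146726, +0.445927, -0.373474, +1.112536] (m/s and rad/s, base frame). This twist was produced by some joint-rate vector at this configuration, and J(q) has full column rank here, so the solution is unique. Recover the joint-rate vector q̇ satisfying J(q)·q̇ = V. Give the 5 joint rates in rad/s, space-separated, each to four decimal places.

0.6460 0.2370 -0.1560 0.0590 0.9350

o_n = [0.2239, 0.2345, -0.1846]
J₁: ẑ×o_n = [-0.2345, 0.2239, 0.0000], ω = ẑ
J2: z=[-0.6428, 0.7660, 0.0000] o=[-0.3677, -0.3085, 0.0000] → [-0.1414, -0.1187, -0.8023, -0.6428, 0.7660, 0.0000]
J3: z=[0.6998, 0.5872, -0.4067] o=[-0.6349, -0.1673, -0.2558] → [0.2052, -0.3991, -0.2232, 0.6998, 0.5872, -0.4067]
J4: z=[0.6998, 0.5872, -0.4067] o=[-0.1206, -0.2820, -0.2495] → [0.2482, -0.1856, 0.1591, 0.6998, 0.5872, -0.4067]
J5: z=[0.7125, -0.5327, 0.4568] o=[0.1294, 0.3064, 0.0466] → [0.1560, 0.2080, -0.0008, 0.7125, -0.5327, 0.4568]
q̇ = J⁺·V = [0.6460, 0.2370, -0.1560, 0.0590, 0.9350]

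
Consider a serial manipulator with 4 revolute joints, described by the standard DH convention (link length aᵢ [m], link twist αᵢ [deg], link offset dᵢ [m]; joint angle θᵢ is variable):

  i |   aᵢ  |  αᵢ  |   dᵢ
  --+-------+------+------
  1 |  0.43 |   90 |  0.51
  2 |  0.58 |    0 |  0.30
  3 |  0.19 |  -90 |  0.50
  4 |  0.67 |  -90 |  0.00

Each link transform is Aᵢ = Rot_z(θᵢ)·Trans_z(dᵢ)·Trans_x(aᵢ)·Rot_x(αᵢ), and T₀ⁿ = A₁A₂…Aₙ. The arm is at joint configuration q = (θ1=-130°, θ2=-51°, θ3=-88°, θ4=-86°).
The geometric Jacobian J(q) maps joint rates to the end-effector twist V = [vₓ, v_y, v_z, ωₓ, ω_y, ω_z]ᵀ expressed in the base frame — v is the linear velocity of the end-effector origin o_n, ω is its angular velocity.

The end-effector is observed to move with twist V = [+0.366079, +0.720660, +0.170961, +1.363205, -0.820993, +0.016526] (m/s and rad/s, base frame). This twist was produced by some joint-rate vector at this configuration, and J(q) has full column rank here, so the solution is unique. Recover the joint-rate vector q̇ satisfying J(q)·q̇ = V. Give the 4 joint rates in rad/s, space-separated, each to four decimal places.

-0.2680 -0.7540 -0.8180 -0.3770

o_n = [-1.5210, 0.4717, -0.0961]
J₁: ẑ×o_n = [-0.4717, -1.5210, 0.0000], ω = ẑ
J2: z=[-0.7660, 0.6428, 0.0000] o=[-0.2764, -0.3294, 0.5100] → [-0.3896, -0.4643, 0.1863, -0.7660, 0.6428, 0.0000]
J3: z=[-0.7660, 0.6428, 0.0000] o=[-0.7408, -0.4162, 0.0593] → [-0.0998, -0.1190, -0.1787, -0.7660, 0.6428, 0.0000]
J4: z=[-0.4217, -0.5026, -0.7547] o=[-1.0317, 0.0151, -0.0654] → [0.3600, 0.3564, -0.4385, -0.4217, -0.5026, -0.7547]
q̇ = J⁺·V = [-0.2680, -0.7540, -0.8180, -0.3770]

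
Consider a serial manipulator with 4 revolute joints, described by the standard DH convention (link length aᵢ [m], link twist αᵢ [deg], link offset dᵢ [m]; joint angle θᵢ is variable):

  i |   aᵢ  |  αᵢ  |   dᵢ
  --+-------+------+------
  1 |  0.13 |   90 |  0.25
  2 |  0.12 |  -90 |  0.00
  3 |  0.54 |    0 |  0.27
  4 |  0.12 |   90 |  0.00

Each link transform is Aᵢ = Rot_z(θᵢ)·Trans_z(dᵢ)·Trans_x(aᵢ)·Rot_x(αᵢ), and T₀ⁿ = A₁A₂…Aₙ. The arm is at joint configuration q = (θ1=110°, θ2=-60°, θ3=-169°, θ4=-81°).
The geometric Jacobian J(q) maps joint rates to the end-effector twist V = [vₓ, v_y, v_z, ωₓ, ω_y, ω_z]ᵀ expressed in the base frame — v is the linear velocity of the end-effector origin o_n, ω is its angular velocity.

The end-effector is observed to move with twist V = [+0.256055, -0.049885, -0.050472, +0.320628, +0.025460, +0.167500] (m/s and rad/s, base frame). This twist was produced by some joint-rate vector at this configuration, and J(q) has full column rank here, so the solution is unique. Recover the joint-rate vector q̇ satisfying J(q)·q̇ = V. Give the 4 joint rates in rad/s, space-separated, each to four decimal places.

0.2170 0.3100 0.4860 -0.5850

o_n = [-0.0564, 0.1266, 0.7757]
J₁: ẑ×o_n = [-0.1266, -0.0564, 0.0000], ω = ẑ
J2: z=[0.9397, 0.3420, 0.0000] o=[-0.0445, 0.1222, 0.2500] → [0.1798, -0.4940, 0.0083, 0.9397, 0.3420, 0.0000]
J3: z=[-0.2962, 0.8138, 0.5000] o=[-0.0650, 0.1785, 0.1461] → [0.5383, 0.1908, 0.0084, -0.2962, 0.8138, 0.5000]
J4: z=[-0.2962, 0.8138, 0.5000] o=[0.0425, 0.1845, 0.7401] → [0.0579, -0.0389, 0.0977, -0.2962, 0.8138, 0.5000]
q̇ = J⁺·V = [0.2170, 0.3100, 0.4860, -0.5850]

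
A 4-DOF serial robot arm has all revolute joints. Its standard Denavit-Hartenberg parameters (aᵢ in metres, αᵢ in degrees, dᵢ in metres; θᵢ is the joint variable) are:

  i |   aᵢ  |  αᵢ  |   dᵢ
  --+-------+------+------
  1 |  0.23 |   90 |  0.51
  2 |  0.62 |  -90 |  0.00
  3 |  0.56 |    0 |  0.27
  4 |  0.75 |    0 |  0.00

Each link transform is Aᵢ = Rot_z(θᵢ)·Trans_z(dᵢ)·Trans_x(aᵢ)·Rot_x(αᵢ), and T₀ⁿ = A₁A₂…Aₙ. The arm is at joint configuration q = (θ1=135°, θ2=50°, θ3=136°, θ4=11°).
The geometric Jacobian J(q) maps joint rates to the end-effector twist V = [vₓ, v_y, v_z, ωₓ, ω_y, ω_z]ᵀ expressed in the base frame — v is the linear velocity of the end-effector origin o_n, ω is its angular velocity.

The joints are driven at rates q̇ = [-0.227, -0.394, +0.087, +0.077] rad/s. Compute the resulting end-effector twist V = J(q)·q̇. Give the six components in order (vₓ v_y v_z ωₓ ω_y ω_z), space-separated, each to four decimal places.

o_n = [-0.3931, -0.7347, 0.3681]
J₁: ẑ×o_n = [0.7347, -0.3931, 0.0000], ω = ẑ
J2: z=[0.7071, 0.7071, 0.0000] o=[-0.1626, 0.1626, 0.5100] → [-0.1004, 0.1004, -0.4716, 0.7071, 0.7071, 0.0000]
J3: z=[0.5417, -0.5417, 0.6428] o=[-0.4444, 0.4444, 0.9849] → [1.0921, 0.3671, -0.6109, 0.5417, -0.5417, 0.6428]
J4: z=[0.5417, -0.5417, 0.6428] o=[-0.3902, -0.1600, 0.8499] → [0.6304, 0.2591, -0.3129, 0.5417, -0.5417, 0.6428]
V = J·q̇ = [0.0163, 0.1016, 0.1085, -0.1898, -0.3674, -0.1216]

0.0163 0.1016 0.1085 -0.1898 -0.3674 -0.1216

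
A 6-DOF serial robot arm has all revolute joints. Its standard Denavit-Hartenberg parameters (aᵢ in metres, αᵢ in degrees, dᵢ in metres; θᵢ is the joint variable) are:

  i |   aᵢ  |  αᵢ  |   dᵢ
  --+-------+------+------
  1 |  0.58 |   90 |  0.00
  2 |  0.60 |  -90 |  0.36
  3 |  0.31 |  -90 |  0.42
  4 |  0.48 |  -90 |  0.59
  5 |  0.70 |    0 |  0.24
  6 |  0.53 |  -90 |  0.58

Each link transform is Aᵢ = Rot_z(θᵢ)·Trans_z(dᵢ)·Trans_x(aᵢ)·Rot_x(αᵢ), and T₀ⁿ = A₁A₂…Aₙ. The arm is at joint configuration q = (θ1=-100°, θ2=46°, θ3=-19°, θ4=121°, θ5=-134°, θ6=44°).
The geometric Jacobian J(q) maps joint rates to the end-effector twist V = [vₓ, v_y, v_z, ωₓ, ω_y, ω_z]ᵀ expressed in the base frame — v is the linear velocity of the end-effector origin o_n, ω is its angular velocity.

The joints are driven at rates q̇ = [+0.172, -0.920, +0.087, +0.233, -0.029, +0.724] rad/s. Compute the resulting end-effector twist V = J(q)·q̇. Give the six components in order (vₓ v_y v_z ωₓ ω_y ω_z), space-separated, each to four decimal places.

-0.0212 -0.7719 -0.1856 1.4284 0.4170 0.1305

o_n = [1.1956, -0.7168, 1.1357]
J₁: ẑ×o_n = [0.7168, 1.1956, -0.0000], ω = ẑ
J2: z=[-0.9848, 0.1736, 0.0000] o=[-0.1007, -0.5712, 0.0000] → [0.1972, 1.1184, -0.0817, -0.9848, 0.1736, 0.0000]
J3: z=[0.1249, 0.7084, 0.6947] o=[-0.5276, -0.9191, 0.4316] → [0.3582, 1.1091, -1.1955, 0.1249, 0.7084, 0.6947]
J4: z=[0.8919, -0.3869, 0.2342] o=[-0.6099, -0.8046, 0.9342] → [-0.0985, 0.2432, 0.7769, 0.8919, -0.3869, 0.2342]
J5: z=[0.4369, 0.8708, -0.2252] o=[-0.0276, -1.1784, 0.6184] → [0.5544, -0.5015, -0.8636, 0.4369, 0.8708, -0.2252]
J6: z=[0.4369, 0.8708, -0.2252] o=[0.4695, -1.0168, 1.1422] → [0.0619, -0.1607, -0.5012, 0.4369, 0.8708, -0.2252]
V = J·q̇ = [-0.0212, -0.7719, -0.1856, 1.4284, 0.4170, 0.1305]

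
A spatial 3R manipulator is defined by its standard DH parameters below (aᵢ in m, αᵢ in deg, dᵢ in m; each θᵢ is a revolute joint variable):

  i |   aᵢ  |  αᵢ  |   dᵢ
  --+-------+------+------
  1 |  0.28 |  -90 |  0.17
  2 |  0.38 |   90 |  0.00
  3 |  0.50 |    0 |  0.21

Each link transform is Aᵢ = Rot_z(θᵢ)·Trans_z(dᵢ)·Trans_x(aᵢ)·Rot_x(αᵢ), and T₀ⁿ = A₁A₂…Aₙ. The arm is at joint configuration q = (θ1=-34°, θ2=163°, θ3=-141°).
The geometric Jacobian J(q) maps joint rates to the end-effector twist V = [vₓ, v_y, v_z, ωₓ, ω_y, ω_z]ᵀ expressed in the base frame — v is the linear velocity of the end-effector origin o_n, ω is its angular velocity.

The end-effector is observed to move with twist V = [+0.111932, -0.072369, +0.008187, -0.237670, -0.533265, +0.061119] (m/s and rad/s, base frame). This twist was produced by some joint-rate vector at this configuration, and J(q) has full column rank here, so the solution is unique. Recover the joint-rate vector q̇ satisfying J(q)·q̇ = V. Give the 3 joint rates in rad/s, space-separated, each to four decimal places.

0.3920 -0.5750 0.3460

o_n = [0.1139, -0.4564, -0.0283]
J₁: ẑ×o_n = [0.4564, 0.1139, -0.0000], ω = ẑ
J2: z=[0.5592, 0.8290, 0.0000] o=[0.2321, -0.1566, 0.1700] → [-0.1644, 0.1109, -0.0696, 0.5592, 0.8290, 0.0000]
J3: z=[0.2424, -0.1635, -0.9563] o=[-0.0691, 0.0466, 0.0589] → [-0.4668, -0.1539, -0.0920, 0.2424, -0.1635, -0.9563]
q̇ = J⁺·V = [0.3920, -0.5750, 0.3460]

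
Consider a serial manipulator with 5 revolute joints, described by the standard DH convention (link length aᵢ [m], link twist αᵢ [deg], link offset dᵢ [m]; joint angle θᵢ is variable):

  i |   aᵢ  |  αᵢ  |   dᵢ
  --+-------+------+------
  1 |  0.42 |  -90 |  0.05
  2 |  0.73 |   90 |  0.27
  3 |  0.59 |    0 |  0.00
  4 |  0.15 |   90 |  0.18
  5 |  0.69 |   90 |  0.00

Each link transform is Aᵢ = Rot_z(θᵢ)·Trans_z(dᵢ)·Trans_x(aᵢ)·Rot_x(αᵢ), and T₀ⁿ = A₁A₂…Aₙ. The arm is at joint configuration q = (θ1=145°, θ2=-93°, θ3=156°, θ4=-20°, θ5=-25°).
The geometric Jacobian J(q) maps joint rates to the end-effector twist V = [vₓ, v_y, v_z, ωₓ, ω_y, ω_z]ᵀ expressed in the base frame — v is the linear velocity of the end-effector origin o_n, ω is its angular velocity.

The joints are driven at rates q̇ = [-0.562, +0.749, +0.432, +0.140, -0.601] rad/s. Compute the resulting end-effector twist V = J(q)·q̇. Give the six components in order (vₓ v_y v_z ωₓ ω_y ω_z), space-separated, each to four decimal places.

o_n = [-1.0525, -0.5431, -0.3104]
J₁: ẑ×o_n = [0.5431, -1.0525, 0.0000], ω = ẑ
J2: z=[-0.5736, -0.8192, 0.0000] o=[-0.3440, 0.2409, 0.0500] → [0.2952, -0.2067, -0.1306, -0.5736, -0.8192, 0.0000]
J3: z=[0.8180, -0.5728, -0.0523] o=[-0.4676, -0.0022, 0.7790] → [0.5957, 0.9218, -0.7775, 0.8180, -0.5728, -0.0523]
J4: z=[0.8180, -0.5728, -0.0523] o=[-0.6284, -0.1826, 0.2407] → [0.2968, 0.4730, -0.5379, 0.8180, -0.5728, -0.0523]
J5: z=[-0.3828, -0.6101, 0.6937] o=[-0.5455, -0.3678, 0.1236] → [0.3864, -0.5178, -0.2422, -0.3828, -0.6101, 0.6937]
V = J·q̇ = [-0.0174, 1.2123, -0.3635, 0.2684, -0.5745, -1.0089]

-0.0174 1.2123 -0.3635 0.2684 -0.5745 -1.0089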